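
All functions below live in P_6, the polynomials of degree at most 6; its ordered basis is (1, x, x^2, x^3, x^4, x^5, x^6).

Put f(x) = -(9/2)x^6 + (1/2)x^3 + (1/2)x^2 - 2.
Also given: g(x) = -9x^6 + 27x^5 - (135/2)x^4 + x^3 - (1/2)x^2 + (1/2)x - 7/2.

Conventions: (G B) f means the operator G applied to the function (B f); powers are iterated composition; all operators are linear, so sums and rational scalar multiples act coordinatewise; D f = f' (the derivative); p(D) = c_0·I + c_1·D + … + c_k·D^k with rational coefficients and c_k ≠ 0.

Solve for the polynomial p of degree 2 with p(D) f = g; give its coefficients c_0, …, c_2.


p(D) = 2·I − D + (1/2)·D^2, i.e. c_0 = 2, c_1 = -1, c_2 = 1/2

D^0 f = -(9/2)x^6 + (1/2)x^3 + (1/2)x^2 - 2
D^1 f = -27x^5 + (3/2)x^2 + x
D^2 f = -135x^4 + 3x + 1
matching coefficients of g against c_0 f + c_1 Df + … from the top degree down determines the c_i
solution: c_0 = 2, c_1 = -1, c_2 = 1/2


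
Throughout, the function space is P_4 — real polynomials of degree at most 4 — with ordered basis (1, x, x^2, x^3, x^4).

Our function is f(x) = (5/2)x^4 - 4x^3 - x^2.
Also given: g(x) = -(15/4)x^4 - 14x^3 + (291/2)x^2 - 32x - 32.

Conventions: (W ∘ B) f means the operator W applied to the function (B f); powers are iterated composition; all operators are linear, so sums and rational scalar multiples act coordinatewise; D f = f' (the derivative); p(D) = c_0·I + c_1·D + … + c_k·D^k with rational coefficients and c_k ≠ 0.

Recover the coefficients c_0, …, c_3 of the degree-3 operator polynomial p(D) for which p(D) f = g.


D^0 f = (5/2)x^4 - 4x^3 - x^2
D^1 f = 10x^3 - 12x^2 - 2x
D^2 f = 30x^2 - 24x - 2
D^3 f = 60x - 24
matching coefficients of g against c_0 f + c_1 Df + … from the top degree down determines the c_i
solution: c_0 = -3/2, c_1 = -2, c_2 = 4, c_3 = 1

c_0 = -3/2, c_1 = -2, c_2 = 4, c_3 = 1


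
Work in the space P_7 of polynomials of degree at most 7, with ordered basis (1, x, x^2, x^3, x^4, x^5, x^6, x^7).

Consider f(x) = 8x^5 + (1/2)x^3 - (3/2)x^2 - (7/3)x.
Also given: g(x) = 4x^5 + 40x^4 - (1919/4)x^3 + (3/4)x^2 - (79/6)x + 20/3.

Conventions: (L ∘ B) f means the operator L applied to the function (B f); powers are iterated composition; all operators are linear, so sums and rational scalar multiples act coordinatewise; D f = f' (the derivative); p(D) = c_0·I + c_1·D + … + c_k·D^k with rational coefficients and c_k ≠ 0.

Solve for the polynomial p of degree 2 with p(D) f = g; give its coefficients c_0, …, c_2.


D^0 f = 8x^5 + (1/2)x^3 - (3/2)x^2 - (7/3)x
D^1 f = 40x^4 + (3/2)x^2 - 3x - 7/3
D^2 f = 160x^3 + 3x - 3
matching coefficients of g against c_0 f + c_1 Df + … from the top degree down determines the c_i
solution: c_0 = 1/2, c_1 = 1, c_2 = -3

p(D) = (1/2)·I + D − 3·D^2, i.e. c_0 = 1/2, c_1 = 1, c_2 = -3


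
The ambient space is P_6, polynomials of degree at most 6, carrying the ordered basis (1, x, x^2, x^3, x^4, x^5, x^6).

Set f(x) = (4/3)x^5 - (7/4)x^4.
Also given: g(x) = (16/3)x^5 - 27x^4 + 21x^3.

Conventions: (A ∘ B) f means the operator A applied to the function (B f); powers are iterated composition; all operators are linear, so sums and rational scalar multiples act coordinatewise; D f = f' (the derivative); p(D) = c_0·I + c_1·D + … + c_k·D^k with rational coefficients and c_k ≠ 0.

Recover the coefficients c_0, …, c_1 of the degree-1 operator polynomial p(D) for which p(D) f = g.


D^0 f = (4/3)x^5 - (7/4)x^4
D^1 f = (20/3)x^4 - 7x^3
matching coefficients of g against c_0 f + c_1 Df + … from the top degree down determines the c_i
solution: c_0 = 4, c_1 = -3

c_0 = 4, c_1 = -3


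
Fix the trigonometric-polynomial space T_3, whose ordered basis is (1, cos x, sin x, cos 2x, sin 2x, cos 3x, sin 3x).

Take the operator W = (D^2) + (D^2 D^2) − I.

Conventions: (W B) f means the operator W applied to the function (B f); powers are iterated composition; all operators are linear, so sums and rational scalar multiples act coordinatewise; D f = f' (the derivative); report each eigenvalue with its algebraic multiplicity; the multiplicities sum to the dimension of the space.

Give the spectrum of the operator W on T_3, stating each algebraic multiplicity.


image of 1: -1
image of cos x: -cos x
image of sin x: -sin x
image of cos 2x: 11cos 2x
image of sin 2x: 11sin 2x
image of cos 3x: 71cos 3x
image of sin 3x: 71sin 3x
the matrix is diagonal; its diagonal is (-1, -1, -1, 11, 11, 71, 71)
for a triangular matrix the eigenvalues are the diagonal entries, with algebraic multiplicity their repetition count

λ = -1 (multiplicity 3), λ = 11 (multiplicity 2), λ = 71 (multiplicity 2)


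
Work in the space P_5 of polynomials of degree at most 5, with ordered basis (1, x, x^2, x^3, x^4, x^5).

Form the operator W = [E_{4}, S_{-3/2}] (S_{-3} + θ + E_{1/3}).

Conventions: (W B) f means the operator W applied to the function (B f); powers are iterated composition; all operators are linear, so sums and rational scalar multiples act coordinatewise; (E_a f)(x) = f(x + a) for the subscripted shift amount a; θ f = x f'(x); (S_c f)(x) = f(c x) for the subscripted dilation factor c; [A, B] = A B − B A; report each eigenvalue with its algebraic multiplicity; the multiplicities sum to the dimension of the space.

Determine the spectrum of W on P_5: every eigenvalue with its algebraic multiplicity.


λ = 0 (multiplicity 6)

image of 1: 0
image of x: 10
image of x^2: 360x + 700/3
image of x^3: (3105/2)x^2 + 2100x + 19370/3
image of x^4: 11610x^3 + 23130x^2 + 144380x + 2405120/27
image of x^5: (479925/8)x^4 + 160200x^3 + 1493475x^2 + (16661800/9)x + 169049350/81
the matrix is upper triangular; its diagonal is (0, 0, 0, 0, 0, 0)
for a triangular matrix the eigenvalues are the diagonal entries, with algebraic multiplicity their repetition count


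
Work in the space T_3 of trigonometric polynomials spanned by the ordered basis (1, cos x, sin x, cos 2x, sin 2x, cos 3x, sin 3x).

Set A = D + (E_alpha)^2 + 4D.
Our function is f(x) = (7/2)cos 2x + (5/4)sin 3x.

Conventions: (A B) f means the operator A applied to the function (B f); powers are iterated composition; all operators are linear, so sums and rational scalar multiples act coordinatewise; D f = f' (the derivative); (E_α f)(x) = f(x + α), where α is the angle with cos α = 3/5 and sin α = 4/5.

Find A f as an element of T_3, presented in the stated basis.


the image equals g(x) = -(3689/1250)cos 2x - (20699/625)sin 2x + (224079/12500)cos 3x + (11753/12500)sin 3x

D f = -7sin 2x + (15/4)cos 3x
E_alpha f = -(49/50)cos 2x - (84/25)sin 2x + (11/25)cos 3x - (117/100)sin 3x
E_alpha E_alpha f = -(3689/1250)cos 2x + (1176/625)sin 2x - (2574/3125)cos 3x + (11753/12500)sin 3x
D f = -7sin 2x + (15/4)cos 3x
(4D) f = -28sin 2x + 15cos 3x
(D + (E_alpha)^2 + 4D) f = -(3689/1250)cos 2x - (20699/625)sin 2x + (224079/12500)cos 3x + (11753/12500)sin 3x


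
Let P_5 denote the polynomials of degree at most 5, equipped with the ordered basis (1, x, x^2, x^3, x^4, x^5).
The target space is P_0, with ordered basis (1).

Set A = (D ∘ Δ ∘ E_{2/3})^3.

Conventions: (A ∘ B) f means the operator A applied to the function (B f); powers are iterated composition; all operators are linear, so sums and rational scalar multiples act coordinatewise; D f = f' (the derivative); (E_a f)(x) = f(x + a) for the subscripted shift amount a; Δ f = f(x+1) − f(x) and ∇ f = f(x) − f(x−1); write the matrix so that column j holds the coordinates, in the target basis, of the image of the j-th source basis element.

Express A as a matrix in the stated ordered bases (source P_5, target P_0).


image of 1: 0
image of x: 0
image of x^2: 0
image of x^3: 0
image of x^4: 0
image of x^5: 0
each image's coordinates form column j of the matrix

the matrix is [[0, 0, 0, 0, 0, 0]] (rows listed top to bottom)


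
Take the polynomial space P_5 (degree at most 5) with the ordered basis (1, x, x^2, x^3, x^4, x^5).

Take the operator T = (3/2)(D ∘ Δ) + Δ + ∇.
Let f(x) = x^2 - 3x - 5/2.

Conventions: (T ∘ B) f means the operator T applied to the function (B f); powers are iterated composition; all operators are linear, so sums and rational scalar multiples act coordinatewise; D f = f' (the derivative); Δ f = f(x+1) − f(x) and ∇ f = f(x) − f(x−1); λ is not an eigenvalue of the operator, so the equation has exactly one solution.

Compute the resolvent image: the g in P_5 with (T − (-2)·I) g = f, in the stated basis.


write g with unknown coordinates in the stated basis and equate coefficients in (T − (-2)·I) g = f
solving from the highest basis element down gives g = (1/2)x^2 - (5/2)x + 1/2
check: T g = 2x - 7/2
so T g − (-2)·g = x^2 - 3x - 5/2 = f ✓

the image equals g(x) = (1/2)x^2 - (5/2)x + 1/2


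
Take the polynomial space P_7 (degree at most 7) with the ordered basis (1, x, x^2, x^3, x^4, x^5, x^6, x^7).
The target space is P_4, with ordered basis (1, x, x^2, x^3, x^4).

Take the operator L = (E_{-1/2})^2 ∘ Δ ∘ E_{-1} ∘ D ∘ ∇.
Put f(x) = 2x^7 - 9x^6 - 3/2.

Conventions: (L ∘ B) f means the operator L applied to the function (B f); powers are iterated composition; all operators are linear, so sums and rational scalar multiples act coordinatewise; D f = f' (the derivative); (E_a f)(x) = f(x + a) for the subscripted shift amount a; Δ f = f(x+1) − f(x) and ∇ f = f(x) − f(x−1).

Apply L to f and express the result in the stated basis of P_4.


the image equals g(x) = 420x^4 - 4440x^3 + 16980x^2 - 28620x + 18148

∇ f = 14x^6 - 96x^5 + 205x^4 - 250x^3 + 177x^2 - 68x + 11
D ∇ f = 84x^5 - 480x^4 + 820x^3 - 750x^2 + 354x - 68
E_{-1} D ∇ f = 84x^5 - 900x^4 + 3580x^3 - 6930x^2 + 6654x - 2556
Δ (E_{-1} ∘ D ∘ ∇) f = 420x^4 - 2760x^3 + 6180x^2 - 6300x + 2488
E_{-1/2} Δ (E_{-1} ∘ D ∘ ∇) f = 420x^4 - 3600x^3 + 10950x^2 - 14760x + 30217/4
E_{-1/2} E_{-1/2} Δ (E_{-1} ∘ D ∘ ∇) f = 420x^4 - 4440x^3 + 16980x^2 - 28620x + 18148


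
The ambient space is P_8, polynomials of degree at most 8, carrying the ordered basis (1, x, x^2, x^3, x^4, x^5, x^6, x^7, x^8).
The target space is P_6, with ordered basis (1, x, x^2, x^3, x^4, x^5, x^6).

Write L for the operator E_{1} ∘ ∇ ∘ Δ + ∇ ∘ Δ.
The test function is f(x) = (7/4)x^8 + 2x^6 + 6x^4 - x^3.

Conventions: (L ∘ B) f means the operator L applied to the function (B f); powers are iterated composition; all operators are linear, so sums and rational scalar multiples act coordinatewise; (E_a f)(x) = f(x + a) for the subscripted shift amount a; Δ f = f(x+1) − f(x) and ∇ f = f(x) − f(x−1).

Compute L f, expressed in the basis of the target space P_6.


the result is g(x) = 196x^6 + 588x^5 + 2080x^4 + 3180x^3 + 3760x^2 + 2256x + 666

Δ f = 14x^7 + 49x^6 + 110x^5 + (305/2)x^4 + 162x^3 + 112x^2 + 47x + 35/4
∇ Δ f = 98x^6 + 305x^4 + 230x^2 - 6x + 39/2
E_{1} ∇ Δ f = 98x^6 + 588x^5 + 1775x^4 + 3180x^3 + 3530x^2 + 2262x + 1293/2
Δ f = 14x^7 + 49x^6 + 110x^5 + (305/2)x^4 + 162x^3 + 112x^2 + 47x + 35/4
∇ Δ f = 98x^6 + 305x^4 + 230x^2 - 6x + 39/2
(E_{1} ∘ ∇ ∘ Δ + ∇ ∘ Δ) f = 196x^6 + 588x^5 + 2080x^4 + 3180x^3 + 3760x^2 + 2256x + 666


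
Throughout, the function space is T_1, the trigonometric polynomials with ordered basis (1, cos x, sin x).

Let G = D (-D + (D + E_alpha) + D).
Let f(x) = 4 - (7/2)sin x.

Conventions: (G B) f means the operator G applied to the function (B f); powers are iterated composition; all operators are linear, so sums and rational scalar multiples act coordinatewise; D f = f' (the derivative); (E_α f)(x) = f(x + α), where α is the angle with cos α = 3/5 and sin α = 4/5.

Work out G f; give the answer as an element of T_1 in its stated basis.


D f = -(7/2)cos x
(-D) f = (7/2)cos x
D f = -(7/2)cos x
E_alpha f = 4 - (14/5)cos x - (21/10)sin x
(D + E_alpha) f = 4 - (63/10)cos x - (21/10)sin x
D f = -(7/2)cos x
(-D + (D + E_alpha) + D) f = 4 - (63/10)cos x - (21/10)sin x
D (-D + (D + E_alpha) + D) f = -(21/10)cos x + (63/10)sin x

the result is g(x) = -(21/10)cos x + (63/10)sin x


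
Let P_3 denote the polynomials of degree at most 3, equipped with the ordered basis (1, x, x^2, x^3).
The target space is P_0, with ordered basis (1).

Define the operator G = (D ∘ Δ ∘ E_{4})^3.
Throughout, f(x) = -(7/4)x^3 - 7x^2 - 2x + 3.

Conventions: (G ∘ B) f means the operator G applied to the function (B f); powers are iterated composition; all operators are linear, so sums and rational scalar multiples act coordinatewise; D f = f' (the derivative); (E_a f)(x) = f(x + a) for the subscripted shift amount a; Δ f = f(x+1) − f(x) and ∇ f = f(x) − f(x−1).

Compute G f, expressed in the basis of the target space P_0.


E_{4} f = -(7/4)x^3 - 28x^2 - 142x - 229
Δ E_{4} f = -(21/4)x^2 - (245/4)x - 687/4
D Δ E_{4} f = -(21/2)x - 245/4
E_{4} (D ∘ Δ ∘ E_{4}) f = -(21/2)x - 413/4
Δ E_{4} (D ∘ Δ ∘ E_{4}) f = -21/2
D Δ E_{4} (D ∘ Δ ∘ E_{4}) f = 0
E_{4} (D ∘ Δ ∘ E_{4}) (D ∘ Δ ∘ E_{4}) f = 0
Δ E_{4} (D ∘ Δ ∘ E_{4}) (D ∘ Δ ∘ E_{4}) f = 0
D Δ E_{4} (D ∘ Δ ∘ E_{4}) (D ∘ Δ ∘ E_{4}) f = 0

the result is g(x) = 0


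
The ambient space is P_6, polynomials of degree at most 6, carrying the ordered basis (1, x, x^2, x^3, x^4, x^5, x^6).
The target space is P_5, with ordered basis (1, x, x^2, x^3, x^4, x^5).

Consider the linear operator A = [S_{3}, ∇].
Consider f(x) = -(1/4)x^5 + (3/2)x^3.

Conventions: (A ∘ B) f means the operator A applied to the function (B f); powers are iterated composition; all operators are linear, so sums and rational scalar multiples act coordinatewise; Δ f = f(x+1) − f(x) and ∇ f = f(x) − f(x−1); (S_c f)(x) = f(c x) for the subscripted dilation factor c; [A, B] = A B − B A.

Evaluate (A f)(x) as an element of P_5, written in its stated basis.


∇ f = -(5/4)x^4 + (5/2)x^3 + 2x^2 - (13/4)x + 5/4
S_{3} ∇ f = -(405/4)x^4 + (135/2)x^3 + 18x^2 - (39/4)x + 5/4
S_{3} f = -(243/4)x^5 + (81/2)x^3
∇ S_{3} f = -(1215/4)x^4 + (1215/2)x^3 - 486x^2 + (729/4)x - 81/4
[S_{3}, ∇] f = (405/2)x^4 - 540x^3 + 504x^2 - 192x + 43/2

g(x) = (405/2)x^4 - 540x^3 + 504x^2 - 192x + 43/2


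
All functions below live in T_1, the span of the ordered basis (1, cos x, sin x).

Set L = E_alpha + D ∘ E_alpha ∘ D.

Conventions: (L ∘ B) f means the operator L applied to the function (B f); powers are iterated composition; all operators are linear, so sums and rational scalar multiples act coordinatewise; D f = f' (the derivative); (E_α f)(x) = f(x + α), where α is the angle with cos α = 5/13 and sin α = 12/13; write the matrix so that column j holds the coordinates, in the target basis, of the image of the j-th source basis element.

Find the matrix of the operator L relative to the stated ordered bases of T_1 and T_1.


the matrix is [[1, 0, 0]; [0, 0, 0]; [0, 0, 0]] (rows listed top to bottom)

image of 1: 1
image of cos x: 0
image of sin x: 0
each image's coordinates form column j of the matrix


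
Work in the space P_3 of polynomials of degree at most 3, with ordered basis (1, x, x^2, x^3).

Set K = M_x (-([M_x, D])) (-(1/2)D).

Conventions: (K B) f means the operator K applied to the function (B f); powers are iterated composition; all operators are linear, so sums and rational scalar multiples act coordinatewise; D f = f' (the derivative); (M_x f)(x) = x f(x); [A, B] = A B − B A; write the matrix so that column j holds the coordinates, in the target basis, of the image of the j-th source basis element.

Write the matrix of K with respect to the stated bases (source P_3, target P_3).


the matrix is [[0, 0, 0, 0]; [0, -1/2, 0, 0]; [0, 0, -1, 0]; [0, 0, 0, -3/2]] (rows listed top to bottom)

image of 1: 0
image of x: -(1/2)x
image of x^2: -x^2
image of x^3: -(3/2)x^3
each image's coordinates form column j of the matrix


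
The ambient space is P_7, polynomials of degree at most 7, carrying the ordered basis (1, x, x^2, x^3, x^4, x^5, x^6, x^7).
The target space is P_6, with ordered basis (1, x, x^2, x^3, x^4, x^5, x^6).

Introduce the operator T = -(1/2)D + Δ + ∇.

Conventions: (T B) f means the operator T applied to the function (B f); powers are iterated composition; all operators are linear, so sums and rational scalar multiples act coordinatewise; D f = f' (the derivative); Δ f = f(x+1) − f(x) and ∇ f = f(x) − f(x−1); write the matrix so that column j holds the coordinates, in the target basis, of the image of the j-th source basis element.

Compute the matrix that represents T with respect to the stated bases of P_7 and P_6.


the matrix is [[0, 3/2, 0, 2, 0, 2, 0, 2]; [0, 0, 3, 0, 8, 0, 12, 0]; [0, 0, 0, 9/2, 0, 20, 0, 42]; [0, 0, 0, 0, 6, 0, 40, 0]; [0, 0, 0, 0, 0, 15/2, 0, 70]; [0, 0, 0, 0, 0, 0, 9, 0]; [0, 0, 0, 0, 0, 0, 0, 21/2]] (rows listed top to bottom)

image of 1: 0
image of x: 3/2
image of x^2: 3x
image of x^3: (9/2)x^2 + 2
image of x^4: 6x^3 + 8x
image of x^5: (15/2)x^4 + 20x^2 + 2
image of x^6: 9x^5 + 40x^3 + 12x
image of x^7: (21/2)x^6 + 70x^4 + 42x^2 + 2
each image's coordinates form column j of the matrix


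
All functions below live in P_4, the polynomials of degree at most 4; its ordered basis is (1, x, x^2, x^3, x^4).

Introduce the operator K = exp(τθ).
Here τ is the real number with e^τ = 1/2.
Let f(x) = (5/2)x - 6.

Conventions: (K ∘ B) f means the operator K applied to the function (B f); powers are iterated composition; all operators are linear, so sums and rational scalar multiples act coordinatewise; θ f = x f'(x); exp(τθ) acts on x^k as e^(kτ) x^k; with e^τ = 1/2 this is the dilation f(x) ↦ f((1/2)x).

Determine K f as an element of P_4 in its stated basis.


exp(τθ) x^k = e^(kτ) x^k; with e^τ = 1/2 this sends x^k to (1/2)^k x^k
x ↦ 1/2 x
applying this coordinatewise to f: exp(τθ) f = (5/4)x - 6

the result is g(x) = (5/4)x - 6


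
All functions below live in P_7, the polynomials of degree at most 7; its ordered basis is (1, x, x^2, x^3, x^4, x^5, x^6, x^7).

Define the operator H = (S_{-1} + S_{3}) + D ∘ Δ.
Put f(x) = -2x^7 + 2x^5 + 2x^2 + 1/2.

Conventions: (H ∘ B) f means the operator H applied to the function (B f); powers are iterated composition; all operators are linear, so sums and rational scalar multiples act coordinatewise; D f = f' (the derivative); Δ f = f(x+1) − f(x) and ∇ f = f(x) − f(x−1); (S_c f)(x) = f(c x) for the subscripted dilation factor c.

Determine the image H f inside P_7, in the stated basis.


the image equals g(x) = -4372x^7 + 400x^5 - 210x^4 - 240x^3 - 130x^2 - 44x + 1

S_{-1} f = 2x^7 - 2x^5 + 2x^2 + 1/2
S_{3} f = -4374x^7 + 486x^5 + 18x^2 + 1/2
(S_{-1} + S_{3}) f = -4372x^7 + 484x^5 + 20x^2 + 1
Δ f = -14x^6 - 42x^5 - 60x^4 - 50x^3 - 22x^2 + 2
D Δ f = -84x^5 - 210x^4 - 240x^3 - 150x^2 - 44x
((S_{-1} + S_{3}) + D ∘ Δ) f = -4372x^7 + 400x^5 - 210x^4 - 240x^3 - 130x^2 - 44x + 1


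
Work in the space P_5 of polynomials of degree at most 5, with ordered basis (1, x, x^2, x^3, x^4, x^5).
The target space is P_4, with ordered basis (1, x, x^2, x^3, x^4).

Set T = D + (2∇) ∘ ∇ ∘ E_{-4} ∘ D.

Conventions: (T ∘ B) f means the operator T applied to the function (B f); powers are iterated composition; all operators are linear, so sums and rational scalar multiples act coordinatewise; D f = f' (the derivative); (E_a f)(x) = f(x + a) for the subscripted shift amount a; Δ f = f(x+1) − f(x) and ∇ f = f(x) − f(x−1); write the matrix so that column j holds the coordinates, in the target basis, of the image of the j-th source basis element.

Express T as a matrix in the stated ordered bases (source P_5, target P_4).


the matrix is [[0, 1, 0, 12, -240, 3020]; [0, 0, 2, 0, 48, -1200]; [0, 0, 0, 3, 0, 120]; [0, 0, 0, 0, 4, 0]; [0, 0, 0, 0, 0, 5]] (rows listed top to bottom)

image of 1: 0
image of x: 1
image of x^2: 2x
image of x^3: 3x^2 + 12
image of x^4: 4x^3 + 48x - 240
image of x^5: 5x^4 + 120x^2 - 1200x + 3020
each image's coordinates form column j of the matrix


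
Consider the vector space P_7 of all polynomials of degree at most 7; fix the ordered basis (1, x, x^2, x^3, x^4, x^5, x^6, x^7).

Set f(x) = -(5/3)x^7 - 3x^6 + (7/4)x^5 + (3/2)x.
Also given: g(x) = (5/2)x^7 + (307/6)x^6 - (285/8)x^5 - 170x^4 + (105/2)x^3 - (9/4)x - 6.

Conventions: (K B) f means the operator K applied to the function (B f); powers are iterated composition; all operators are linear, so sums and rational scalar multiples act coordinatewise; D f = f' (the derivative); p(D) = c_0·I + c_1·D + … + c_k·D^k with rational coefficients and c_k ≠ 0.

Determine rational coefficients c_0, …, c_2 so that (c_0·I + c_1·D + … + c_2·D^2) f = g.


D^0 f = -(5/3)x^7 - 3x^6 + (7/4)x^5 + (3/2)x
D^1 f = -(35/3)x^6 - 18x^5 + (35/4)x^4 + 3/2
D^2 f = -70x^5 - 90x^4 + 35x^3
matching coefficients of g against c_0 f + c_1 Df + … from the top degree down determines the c_i
solution: c_0 = -3/2, c_1 = -4, c_2 = 3/2

c_0 = -3/2, c_1 = -4, c_2 = 3/2


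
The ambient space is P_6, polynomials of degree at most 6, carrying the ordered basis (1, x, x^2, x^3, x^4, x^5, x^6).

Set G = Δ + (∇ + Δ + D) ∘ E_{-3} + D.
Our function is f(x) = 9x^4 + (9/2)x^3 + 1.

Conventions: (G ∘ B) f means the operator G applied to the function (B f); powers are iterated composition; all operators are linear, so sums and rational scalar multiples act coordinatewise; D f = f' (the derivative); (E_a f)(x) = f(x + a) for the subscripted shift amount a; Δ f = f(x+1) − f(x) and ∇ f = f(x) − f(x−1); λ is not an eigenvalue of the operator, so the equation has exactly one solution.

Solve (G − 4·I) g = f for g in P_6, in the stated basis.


write g with unknown coordinates in the stated basis and equate coefficients in (G − 4·I) g = f
solving from the highest basis element down gives g = -(9/4)x^4 - (99/8)x^3 + (351/32)x^2 - (243/64)x - 29773/256
check: G g = -45x^3 + (351/8)x^2 - (243/16)x - 29709/64
so G g − 4·g = 9x^4 + (9/2)x^3 + 1 = f ✓

the result is g(x) = -(9/4)x^4 - (99/8)x^3 + (351/32)x^2 - (243/64)x - 29773/256


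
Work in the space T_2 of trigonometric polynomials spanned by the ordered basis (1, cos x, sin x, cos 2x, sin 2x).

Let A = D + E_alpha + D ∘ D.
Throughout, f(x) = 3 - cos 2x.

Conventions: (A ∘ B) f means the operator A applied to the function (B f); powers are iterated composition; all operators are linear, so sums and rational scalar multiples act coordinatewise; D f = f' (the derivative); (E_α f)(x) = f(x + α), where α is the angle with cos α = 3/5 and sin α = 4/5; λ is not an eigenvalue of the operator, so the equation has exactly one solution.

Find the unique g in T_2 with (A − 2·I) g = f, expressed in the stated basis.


write g with unknown coordinates in the stated basis and equate coefficients in (A − 2·I) g = f
solving from the highest basis element down gives g = -3 + (157/1205)cos 2x - (74/1205)sin 2x
check: A g = -3 - (891/1205)cos 2x - (148/1205)sin 2x
so A g − 2·g = 3 - cos 2x = f ✓

the image equals g(x) = -3 + (157/1205)cos 2x - (74/1205)sin 2x


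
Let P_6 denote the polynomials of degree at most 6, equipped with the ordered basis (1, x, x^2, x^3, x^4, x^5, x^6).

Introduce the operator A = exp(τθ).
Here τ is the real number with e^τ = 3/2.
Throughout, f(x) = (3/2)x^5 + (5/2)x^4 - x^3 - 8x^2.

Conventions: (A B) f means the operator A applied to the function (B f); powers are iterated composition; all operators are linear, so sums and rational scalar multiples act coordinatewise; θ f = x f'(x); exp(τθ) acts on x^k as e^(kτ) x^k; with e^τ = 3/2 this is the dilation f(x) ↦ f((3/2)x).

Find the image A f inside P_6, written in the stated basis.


the image equals g(x) = (729/64)x^5 + (405/32)x^4 - (27/8)x^3 - 18x^2

exp(τθ) x^k = e^(kτ) x^k; with e^τ = 3/2 this sends x^k to (3/2)^k x^k
x^2 ↦ 9/4 x^2
x^3 ↦ 27/8 x^3
x^4 ↦ 81/16 x^4
x^5 ↦ 243/32 x^5
applying this coordinatewise to f: exp(τθ) f = (729/64)x^5 + (405/32)x^4 - (27/8)x^3 - 18x^2


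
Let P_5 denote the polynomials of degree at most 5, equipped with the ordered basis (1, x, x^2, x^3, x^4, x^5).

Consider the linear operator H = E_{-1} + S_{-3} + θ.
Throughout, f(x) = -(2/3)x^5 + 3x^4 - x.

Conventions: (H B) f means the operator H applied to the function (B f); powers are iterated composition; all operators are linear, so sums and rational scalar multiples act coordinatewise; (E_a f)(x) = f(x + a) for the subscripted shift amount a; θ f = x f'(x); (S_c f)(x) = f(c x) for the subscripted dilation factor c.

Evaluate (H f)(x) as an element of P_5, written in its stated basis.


the image equals g(x) = 158x^5 + (784/3)x^4 - (56/3)x^3 + (74/3)x^2 - (43/3)x + 14/3

E_{-1} f = -(2/3)x^5 + (19/3)x^4 - (56/3)x^3 + (74/3)x^2 - (49/3)x + 14/3
S_{-3} f = 162x^5 + 243x^4 + 3x
θ f = -(10/3)x^5 + 12x^4 - x
(E_{-1} + S_{-3} + θ) f = 158x^5 + (784/3)x^4 - (56/3)x^3 + (74/3)x^2 - (43/3)x + 14/3


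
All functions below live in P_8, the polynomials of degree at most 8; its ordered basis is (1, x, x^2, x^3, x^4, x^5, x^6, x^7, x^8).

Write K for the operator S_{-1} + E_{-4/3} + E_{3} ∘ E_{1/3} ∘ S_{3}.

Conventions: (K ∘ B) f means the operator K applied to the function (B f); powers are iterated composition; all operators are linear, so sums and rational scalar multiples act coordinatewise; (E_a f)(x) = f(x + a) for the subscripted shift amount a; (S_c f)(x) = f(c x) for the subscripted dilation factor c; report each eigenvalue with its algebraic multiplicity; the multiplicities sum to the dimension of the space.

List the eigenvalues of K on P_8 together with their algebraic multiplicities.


image of 1: 3
image of x: 3x + 26/3
image of x^2: 11x^2 + (172/3)x + 916/9
image of x^3: 27x^3 + 266x^2 + (2716/3)x + 26936/27
image of x^4: 83x^4 + (3224/3)x^3 + (16232/3)x^2 + (323744/27)x + 810256/81
image of x^5: 243x^5 + (12130/3)x^4 + (243160/9)x^3 + (2429360/27)x^2 + (12151280/81)x + 24298976/243
image of x^6: 731x^6 + 14572x^5 + (364580/3)x^4 + (14578720/27)x^3 + (36451280/27)x^2 + (145797952/81)x + 729004096/729
image of x^7: 2187x^7 + (153062/3)x^6 + (1531012/3)x^5 + (76542760/27)x^4 + (765458960/81)x^3 + (1530892832/81)x^2 + (15309028672/729)x + 21869983616/2187
image of x^8: 6563x^8 + (524848/3)x^7 + (18371248/9)x^6 + (367412416/27)x^5 + (4592717920/81)x^4 + (36741542656/243)x^3 + (183708114688/729)x^2 + (524879868928/2187)x + 656100065536/6561
the matrix is upper triangular; its diagonal is (3, 3, 11, 27, 83, 243, 731, 2187, 6563)
for a triangular matrix the eigenvalues are the diagonal entries, with algebraic multiplicity their repetition count

λ = 3 (multiplicity 2), λ = 11 (multiplicity 1), λ = 27 (multiplicity 1), λ = 83 (multiplicity 1), λ = 243 (multiplicity 1), λ = 731 (multiplicity 1), λ = 2187 (multiplicity 1), λ = 6563 (multiplicity 1)


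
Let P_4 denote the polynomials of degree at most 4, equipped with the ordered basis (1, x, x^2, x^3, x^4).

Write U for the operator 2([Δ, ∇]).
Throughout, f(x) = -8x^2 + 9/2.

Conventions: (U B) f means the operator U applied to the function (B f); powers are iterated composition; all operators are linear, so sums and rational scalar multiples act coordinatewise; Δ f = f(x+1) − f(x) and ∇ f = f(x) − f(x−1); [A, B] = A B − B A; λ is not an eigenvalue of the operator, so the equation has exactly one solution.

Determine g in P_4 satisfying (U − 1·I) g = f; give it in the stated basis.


write g with unknown coordinates in the stated basis and equate coefficients in (U − 1·I) g = f
solving from the highest basis element down gives g = 8x^2 - 9/2
check: U g = 0
so U g − 1·g = -8x^2 + 9/2 = f ✓

the image equals g(x) = 8x^2 - 9/2


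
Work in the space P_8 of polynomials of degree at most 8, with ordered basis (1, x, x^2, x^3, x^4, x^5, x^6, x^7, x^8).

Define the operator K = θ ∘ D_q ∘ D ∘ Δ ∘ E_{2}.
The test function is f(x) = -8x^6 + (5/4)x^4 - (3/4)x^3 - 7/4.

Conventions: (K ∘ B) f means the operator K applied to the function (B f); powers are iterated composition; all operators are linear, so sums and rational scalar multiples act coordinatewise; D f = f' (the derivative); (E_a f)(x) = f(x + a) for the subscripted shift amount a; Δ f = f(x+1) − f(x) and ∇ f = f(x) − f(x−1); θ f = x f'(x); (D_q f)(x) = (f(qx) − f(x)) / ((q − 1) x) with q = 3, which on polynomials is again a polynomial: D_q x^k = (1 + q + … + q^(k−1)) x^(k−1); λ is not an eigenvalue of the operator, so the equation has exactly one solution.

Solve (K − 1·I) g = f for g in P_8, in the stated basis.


the result is g(x) = 8x^6 - (5/4)x^4 + (115203/4)x^3 + 62400x^2 + 36420x + 7/4

write g with unknown coordinates in the stated basis and equate coefficients in (K − 1·I) g = f
solving from the highest basis element down gives g = 8x^6 - (5/4)x^4 + (115203/4)x^3 + 62400x^2 + 36420x + 7/4
check: K g = 28800x^3 + 62400x^2 + 36420x
so K g − 1·g = -8x^6 + (5/4)x^4 - (3/4)x^3 - 7/4 = f ✓


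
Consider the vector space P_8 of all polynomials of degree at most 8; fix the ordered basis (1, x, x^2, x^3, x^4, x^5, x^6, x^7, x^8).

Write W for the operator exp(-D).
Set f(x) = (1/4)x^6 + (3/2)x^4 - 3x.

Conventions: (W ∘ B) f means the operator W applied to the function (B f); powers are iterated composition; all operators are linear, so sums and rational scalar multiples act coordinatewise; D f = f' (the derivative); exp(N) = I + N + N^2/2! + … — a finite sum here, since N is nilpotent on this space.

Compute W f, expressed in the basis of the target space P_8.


order-1 term: -(3/2)x^5 - 6x^3 + 3
order-2 term: (15/4)x^4 + 9x^2
order-3 term: -5x^3 - 6x
order-4 term: (15/4)x^2 + 3/2
order-5 term: -(3/2)x
order-6 term: 1/4
the series for exp(-D) f terminates at order 6
exp(-D) f = (1/4)x^6 - (3/2)x^5 + (21/4)x^4 - 11x^3 + (51/4)x^2 - (21/2)x + 19/4

the result is g(x) = (1/4)x^6 - (3/2)x^5 + (21/4)x^4 - 11x^3 + (51/4)x^2 - (21/2)x + 19/4


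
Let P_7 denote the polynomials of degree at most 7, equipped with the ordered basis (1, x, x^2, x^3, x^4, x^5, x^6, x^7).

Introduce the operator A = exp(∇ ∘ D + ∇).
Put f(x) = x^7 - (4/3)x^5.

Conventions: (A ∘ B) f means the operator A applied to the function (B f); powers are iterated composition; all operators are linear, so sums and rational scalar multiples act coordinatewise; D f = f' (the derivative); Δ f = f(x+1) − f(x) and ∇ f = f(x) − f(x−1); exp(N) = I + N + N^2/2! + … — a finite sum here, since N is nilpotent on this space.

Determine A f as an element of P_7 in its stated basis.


the result is g(x) = x^7 + 7x^6 + (122/3)x^5 + (190/3)x^4 + (445/3)x^3 - (269/3)x^2 + (467/3)x - 113

order-1 term: 7x^6 + 21x^5 - (230/3)x^4 + (275/3)x^3 - (172/3)x^2 + 15x - 2/3
order-2 term: 21x^5 + 105x^4 - (565/3)x^3 - 145x^2 + (1381/3)x - 757/3
order-3 term: 35x^4 + 210x^3 - (355/3)x^2 - 460x + 923/3
order-4 term: 35x^3 + 210x^2 + (85/3)x - 670/3
order-5 term: 21x^2 + 105x + 101/3
order-6 term: 7x + 21
order-7 term: 1
the series for exp(∇ ∘ D + ∇) f terminates at order 7
exp(∇ ∘ D + ∇) f = x^7 + 7x^6 + (122/3)x^5 + (190/3)x^4 + (445/3)x^3 - (269/3)x^2 + (467/3)x - 113


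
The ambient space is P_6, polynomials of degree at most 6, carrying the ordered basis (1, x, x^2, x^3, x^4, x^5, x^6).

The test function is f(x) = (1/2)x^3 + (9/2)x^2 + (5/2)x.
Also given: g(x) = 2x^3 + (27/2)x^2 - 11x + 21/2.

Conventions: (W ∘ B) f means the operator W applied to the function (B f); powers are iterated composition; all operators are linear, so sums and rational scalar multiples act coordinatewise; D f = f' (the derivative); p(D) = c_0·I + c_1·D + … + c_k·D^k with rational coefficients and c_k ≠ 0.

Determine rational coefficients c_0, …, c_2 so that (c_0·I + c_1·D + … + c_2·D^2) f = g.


p(D) = 4·I − 3·D + 2·D^2, i.e. c_0 = 4, c_1 = -3, c_2 = 2

D^0 f = (1/2)x^3 + (9/2)x^2 + (5/2)x
D^1 f = (3/2)x^2 + 9x + 5/2
D^2 f = 3x + 9
matching coefficients of g against c_0 f + c_1 Df + … from the top degree down determines the c_i
solution: c_0 = 4, c_1 = -3, c_2 = 2


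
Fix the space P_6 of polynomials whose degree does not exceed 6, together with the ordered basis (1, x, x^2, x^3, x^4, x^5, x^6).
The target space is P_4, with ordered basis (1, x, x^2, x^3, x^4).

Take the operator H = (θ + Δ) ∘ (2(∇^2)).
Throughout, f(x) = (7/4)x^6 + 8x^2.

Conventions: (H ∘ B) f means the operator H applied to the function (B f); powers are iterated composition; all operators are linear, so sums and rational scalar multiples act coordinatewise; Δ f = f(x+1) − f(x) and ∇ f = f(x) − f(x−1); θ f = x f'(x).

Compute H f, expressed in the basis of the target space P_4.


the result is g(x) = 420x^4 - 840x^3 + 840x^2 - 210

∇ f = (21/2)x^5 - (105/4)x^4 + 35x^3 - (105/4)x^2 + (53/2)x - 39/4
∇ ∇ f = (105/2)x^4 - 210x^3 + (735/2)x^2 - 315x + 249/2
(2(∇^2)) f = 105x^4 - 420x^3 + 735x^2 - 630x + 249
θ (2(∇^2)) f = 420x^4 - 1260x^3 + 1470x^2 - 630x
Δ (2(∇^2)) f = 420x^3 - 630x^2 + 630x - 210
(θ + Δ) (2(∇^2)) f = 420x^4 - 840x^3 + 840x^2 - 210


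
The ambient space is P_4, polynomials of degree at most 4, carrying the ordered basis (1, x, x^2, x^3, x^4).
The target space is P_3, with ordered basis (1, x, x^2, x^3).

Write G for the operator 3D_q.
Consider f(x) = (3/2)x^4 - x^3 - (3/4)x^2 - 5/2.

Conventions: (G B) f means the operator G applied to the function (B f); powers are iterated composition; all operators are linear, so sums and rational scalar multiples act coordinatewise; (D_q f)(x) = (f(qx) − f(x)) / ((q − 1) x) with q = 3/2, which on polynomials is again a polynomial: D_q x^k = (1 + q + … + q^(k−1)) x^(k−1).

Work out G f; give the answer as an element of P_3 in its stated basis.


D_q f = (195/16)x^3 - (19/4)x^2 - (15/8)x
(3D_q) f = (585/16)x^3 - (57/4)x^2 - (45/8)x

the image equals g(x) = (585/16)x^3 - (57/4)x^2 - (45/8)x


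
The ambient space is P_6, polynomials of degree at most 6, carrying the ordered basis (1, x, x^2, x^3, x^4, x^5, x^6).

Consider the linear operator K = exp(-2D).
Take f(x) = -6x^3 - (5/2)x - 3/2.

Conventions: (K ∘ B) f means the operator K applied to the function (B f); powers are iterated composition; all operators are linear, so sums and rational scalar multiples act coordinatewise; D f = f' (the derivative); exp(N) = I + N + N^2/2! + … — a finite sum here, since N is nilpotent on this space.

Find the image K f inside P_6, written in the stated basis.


order-1 term: 36x^2 + 5
order-2 term: -72x
order-3 term: 48
the series for exp(-2D) f terminates at order 3
exp(-2D) f = -6x^3 + 36x^2 - (149/2)x + 103/2

g(x) = -6x^3 + 36x^2 - (149/2)x + 103/2


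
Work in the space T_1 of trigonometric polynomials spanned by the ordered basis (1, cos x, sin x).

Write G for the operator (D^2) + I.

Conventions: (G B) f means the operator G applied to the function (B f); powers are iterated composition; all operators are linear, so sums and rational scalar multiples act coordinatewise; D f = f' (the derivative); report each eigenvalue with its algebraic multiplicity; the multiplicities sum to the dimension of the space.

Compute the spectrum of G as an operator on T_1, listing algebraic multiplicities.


λ = 0 (multiplicity 2), λ = 1 (multiplicity 1)

image of 1: 1
image of cos x: 0
image of sin x: 0
the matrix is diagonal; its diagonal is (1, 0, 0)
for a triangular matrix the eigenvalues are the diagonal entries, with algebraic multiplicity their repetition count


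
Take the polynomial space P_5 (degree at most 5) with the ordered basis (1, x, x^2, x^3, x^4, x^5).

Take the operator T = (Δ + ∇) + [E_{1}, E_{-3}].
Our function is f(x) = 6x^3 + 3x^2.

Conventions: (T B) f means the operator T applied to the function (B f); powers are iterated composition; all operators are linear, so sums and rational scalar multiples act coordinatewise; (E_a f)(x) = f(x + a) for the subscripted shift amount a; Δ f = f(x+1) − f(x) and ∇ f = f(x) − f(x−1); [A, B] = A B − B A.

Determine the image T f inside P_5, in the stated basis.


g(x) = 36x^2 + 12x + 12

Δ f = 18x^2 + 24x + 9
∇ f = 18x^2 - 12x + 3
(Δ + ∇) f = 36x^2 + 12x + 12
E_{-3} f = 6x^3 - 51x^2 + 144x - 135
E_{1} E_{-3} f = 6x^3 - 33x^2 + 60x - 36
E_{1} f = 6x^3 + 21x^2 + 24x + 9
E_{-3} E_{1} f = 6x^3 - 33x^2 + 60x - 36
[E_{1}, E_{-3}] f = 0
((Δ + ∇) + [E_{1}, E_{-3}]) f = 36x^2 + 12x + 12


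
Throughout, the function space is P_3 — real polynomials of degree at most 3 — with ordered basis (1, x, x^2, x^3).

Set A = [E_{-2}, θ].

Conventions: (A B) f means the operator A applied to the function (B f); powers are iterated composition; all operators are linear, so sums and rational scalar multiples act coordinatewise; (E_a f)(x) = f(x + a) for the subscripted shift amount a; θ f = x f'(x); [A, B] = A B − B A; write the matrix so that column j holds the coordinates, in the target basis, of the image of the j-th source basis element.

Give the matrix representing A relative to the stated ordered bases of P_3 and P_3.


the matrix is [[0, -2, 8, -24]; [0, 0, -4, 24]; [0, 0, 0, -6]; [0, 0, 0, 0]] (rows listed top to bottom)

image of 1: 0
image of x: -2
image of x^2: -4x + 8
image of x^3: -6x^2 + 24x - 24
each image's coordinates form column j of the matrix


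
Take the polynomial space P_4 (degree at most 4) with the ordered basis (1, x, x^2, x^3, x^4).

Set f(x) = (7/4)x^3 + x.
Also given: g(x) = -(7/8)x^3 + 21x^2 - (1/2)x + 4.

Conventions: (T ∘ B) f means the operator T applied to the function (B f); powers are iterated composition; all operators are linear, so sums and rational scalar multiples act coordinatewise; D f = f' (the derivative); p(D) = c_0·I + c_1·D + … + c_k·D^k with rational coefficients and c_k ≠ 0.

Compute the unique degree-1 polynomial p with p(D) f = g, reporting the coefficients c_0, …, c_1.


c_0 = -1/2, c_1 = 4

D^0 f = (7/4)x^3 + x
D^1 f = (21/4)x^2 + 1
matching coefficients of g against c_0 f + c_1 Df + … from the top degree down determines the c_i
solution: c_0 = -1/2, c_1 = 4


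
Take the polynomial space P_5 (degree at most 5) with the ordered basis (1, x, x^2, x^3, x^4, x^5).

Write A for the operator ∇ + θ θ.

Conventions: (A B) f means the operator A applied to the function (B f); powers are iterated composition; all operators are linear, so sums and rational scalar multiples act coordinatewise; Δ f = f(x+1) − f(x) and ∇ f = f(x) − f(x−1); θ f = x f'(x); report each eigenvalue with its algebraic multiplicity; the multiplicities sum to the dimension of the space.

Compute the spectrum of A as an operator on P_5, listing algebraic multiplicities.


image of 1: 0
image of x: x + 1
image of x^2: 4x^2 + 2x - 1
image of x^3: 9x^3 + 3x^2 - 3x + 1
image of x^4: 16x^4 + 4x^3 - 6x^2 + 4x - 1
image of x^5: 25x^5 + 5x^4 - 10x^3 + 10x^2 - 5x + 1
the matrix is upper triangular; its diagonal is (0, 1, 4, 9, 16, 25)
for a triangular matrix the eigenvalues are the diagonal entries, with algebraic multiplicity their repetition count

λ = 0 (multiplicity 1), λ = 1 (multiplicity 1), λ = 4 (multiplicity 1), λ = 9 (multiplicity 1), λ = 16 (multiplicity 1), λ = 25 (multiplicity 1)


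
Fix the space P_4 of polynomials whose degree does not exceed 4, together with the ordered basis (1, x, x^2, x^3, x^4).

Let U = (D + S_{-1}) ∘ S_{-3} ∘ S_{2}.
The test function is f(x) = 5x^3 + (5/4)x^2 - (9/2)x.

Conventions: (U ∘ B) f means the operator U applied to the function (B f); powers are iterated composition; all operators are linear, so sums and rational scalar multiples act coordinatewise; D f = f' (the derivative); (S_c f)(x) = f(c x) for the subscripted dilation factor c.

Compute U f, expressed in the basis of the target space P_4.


g(x) = 1080x^3 - 3195x^2 + 63x + 27

S_{2} f = 40x^3 + 5x^2 - 9x
S_{-3} S_{2} f = -1080x^3 + 45x^2 + 27x
D S_{-3} S_{2} f = -3240x^2 + 90x + 27
S_{-1} S_{-3} S_{2} f = 1080x^3 + 45x^2 - 27x
(D + S_{-1}) S_{-3} S_{2} f = 1080x^3 - 3195x^2 + 63x + 27


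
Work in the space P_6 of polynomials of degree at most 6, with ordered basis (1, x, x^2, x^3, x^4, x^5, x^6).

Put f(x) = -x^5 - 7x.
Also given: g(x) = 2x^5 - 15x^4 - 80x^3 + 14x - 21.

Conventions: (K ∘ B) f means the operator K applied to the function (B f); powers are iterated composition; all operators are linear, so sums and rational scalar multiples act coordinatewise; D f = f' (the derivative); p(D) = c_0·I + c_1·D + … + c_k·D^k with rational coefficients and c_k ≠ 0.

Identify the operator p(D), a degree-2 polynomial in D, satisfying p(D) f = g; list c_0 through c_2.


c_0 = -2, c_1 = 3, c_2 = 4

D^0 f = -x^5 - 7x
D^1 f = -5x^4 - 7
D^2 f = -20x^3
matching coefficients of g against c_0 f + c_1 Df + … from the top degree down determines the c_i
solution: c_0 = -2, c_1 = 3, c_2 = 4
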